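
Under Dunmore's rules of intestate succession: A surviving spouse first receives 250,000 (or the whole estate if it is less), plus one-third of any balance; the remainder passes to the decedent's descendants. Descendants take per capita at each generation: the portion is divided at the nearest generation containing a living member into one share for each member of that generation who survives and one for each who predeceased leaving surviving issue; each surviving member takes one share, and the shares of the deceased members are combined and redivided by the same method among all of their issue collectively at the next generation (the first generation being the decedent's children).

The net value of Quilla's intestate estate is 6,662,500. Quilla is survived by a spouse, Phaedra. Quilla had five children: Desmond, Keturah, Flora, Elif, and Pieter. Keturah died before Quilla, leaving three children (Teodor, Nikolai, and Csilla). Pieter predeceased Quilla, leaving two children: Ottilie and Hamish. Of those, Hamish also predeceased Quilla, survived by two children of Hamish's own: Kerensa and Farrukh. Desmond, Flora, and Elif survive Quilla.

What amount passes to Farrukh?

Farrukh receives 171,000.

Phaedra first takes 250,000, leaving a balance of 6,412,500. Phaedra then takes one-third of the balance (2,137,500), for a total of 2,387,500. The remaining 4,275,000 passes to the descendants.
The descendants' portion (4,275,000) is divided at the children's generation into 5 shares of 855,000. Desmond, Flora, and Elif each take 855,000. The 2 shares of the deceased (Keturah and Pieter) are combined into a pool of 1,710,000.
That pool (1,710,000) is divided at the grandchildren's generation into 5 shares of 342,000. Teodor, Nikolai, Csilla, and Ottilie each take 342,000. The remaining share for the deceased Hamish (342,000) is carried to the next generation.
That pool (342,000) is divided at the great-grandchildren's generation equally among Kerensa and Farrukh: 171,000 each.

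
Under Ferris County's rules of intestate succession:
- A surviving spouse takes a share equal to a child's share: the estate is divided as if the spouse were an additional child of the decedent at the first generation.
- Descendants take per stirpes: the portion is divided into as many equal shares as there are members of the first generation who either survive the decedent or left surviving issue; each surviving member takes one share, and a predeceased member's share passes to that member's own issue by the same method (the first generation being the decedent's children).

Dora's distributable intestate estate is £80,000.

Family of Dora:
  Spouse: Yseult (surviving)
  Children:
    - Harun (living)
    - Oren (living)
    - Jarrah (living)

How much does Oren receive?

The spouse counts as an additional share at the children's level, so there are 4 primary shares of £20,000. Yseult takes one such share (£20,000).
The children's combined portion (£60,000) is divided into 3 shares of £20,000: Harun, Oren, and Jarrah each take £20,000.

Oren receives £20,000.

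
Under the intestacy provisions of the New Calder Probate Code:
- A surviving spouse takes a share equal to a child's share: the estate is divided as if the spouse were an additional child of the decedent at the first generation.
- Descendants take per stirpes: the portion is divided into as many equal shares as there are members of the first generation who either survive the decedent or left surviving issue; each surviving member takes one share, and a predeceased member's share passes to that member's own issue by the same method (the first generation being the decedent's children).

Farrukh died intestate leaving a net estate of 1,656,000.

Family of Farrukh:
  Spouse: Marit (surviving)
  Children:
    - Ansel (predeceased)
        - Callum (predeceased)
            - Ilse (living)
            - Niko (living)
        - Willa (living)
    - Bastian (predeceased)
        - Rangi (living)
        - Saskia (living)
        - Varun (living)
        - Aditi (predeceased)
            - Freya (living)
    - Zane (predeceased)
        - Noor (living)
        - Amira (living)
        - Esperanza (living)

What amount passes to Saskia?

The spouse counts as an additional share at the children's level, so there are 4 primary shares of 414,000. Marit takes one such share (414,000).
The children's combined portion (1,242,000) is divided into 3 shares of 414,000: Ansel's 414,000 share passes to Ansel's issue; Bastian's 414,000 share passes to Bastian's issue; Zane's 414,000 share passes to Zane's issue.
Ansel's share (414,000) is divided into 2 shares of 207,000: Willa takes 207,000; Callum's 207,000 share passes to Callum's issue.
Callum's share (207,000) is divided into 2 shares of 103,500: Ilse and Niko each take 103,500.
Bastian's share (414,000) is divided into 4 shares of 103,500: Rangi, Saskia, and Varun each take 103,500; Aditi's 103,500 share passes to Aditi's issue.
Aditi's share (103,500) passes entirely to Freya.
Zane's share (414,000) is divided into 3 shares of 138,000: Noor, Amira, and Esperanza each take 138,000.

Saskia receives 103,500.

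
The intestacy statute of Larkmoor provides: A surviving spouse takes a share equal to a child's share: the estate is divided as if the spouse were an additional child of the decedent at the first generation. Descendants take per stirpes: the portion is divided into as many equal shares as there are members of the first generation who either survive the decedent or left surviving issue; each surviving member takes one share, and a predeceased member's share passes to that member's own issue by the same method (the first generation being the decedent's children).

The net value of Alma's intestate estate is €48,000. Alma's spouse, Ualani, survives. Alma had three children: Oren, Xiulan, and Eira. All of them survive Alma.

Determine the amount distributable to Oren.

Oren receives €12,000.

The spouse counts as an additional share at the children's level, so there are 4 primary shares of €12,000. Ualani takes one such share (€12,000).
The children's combined portion (€36,000) is divided into 3 shares of €12,000: Oren, Xiulan, and Eira each take €12,000.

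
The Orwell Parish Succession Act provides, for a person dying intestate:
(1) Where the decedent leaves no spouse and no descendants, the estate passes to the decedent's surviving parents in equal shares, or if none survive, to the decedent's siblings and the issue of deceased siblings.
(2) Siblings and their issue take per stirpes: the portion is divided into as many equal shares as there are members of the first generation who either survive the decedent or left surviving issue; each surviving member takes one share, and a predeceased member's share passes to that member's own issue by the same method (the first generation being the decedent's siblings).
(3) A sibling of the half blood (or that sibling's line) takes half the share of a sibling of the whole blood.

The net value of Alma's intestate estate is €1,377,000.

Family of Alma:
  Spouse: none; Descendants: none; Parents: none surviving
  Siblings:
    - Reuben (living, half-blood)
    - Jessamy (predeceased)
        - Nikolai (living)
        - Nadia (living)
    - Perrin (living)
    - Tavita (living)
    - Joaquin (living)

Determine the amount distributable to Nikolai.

The entire €1,377,000 passes to the siblings and their issue.
Counting each half-blood sibling's line as half a unit, there are 9/2 units in €1,377,000, so one unit is €306,000. Whole-blood lines (Jessamy, Perrin, Tavita, and Joaquin) take €306,000 each; half-blood lines (Reuben) take €153,000 each.
Jessamy's share (€306,000) is divided into 2 shares of €153,000: Nikolai and Nadia each take €153,000.

Nikolai receives €153,000.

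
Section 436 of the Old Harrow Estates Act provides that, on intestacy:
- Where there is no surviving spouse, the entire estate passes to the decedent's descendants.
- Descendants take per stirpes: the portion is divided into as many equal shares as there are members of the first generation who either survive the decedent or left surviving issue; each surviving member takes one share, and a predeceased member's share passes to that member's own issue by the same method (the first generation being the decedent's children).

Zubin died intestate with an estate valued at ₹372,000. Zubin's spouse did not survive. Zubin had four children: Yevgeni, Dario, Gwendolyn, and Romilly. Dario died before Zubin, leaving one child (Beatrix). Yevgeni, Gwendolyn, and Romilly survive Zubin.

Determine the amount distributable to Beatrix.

The entire ₹372,000 passes to the descendants.
That amount (₹372,000) is divided into 4 shares of ₹93,000: Yevgeni, Gwendolyn, and Romilly each take ₹93,000; Dario's ₹93,000 share passes to Dario's issue.
Dario's share (₹93,000) passes entirely to Beatrix.

Beatrix receives ₹93,000.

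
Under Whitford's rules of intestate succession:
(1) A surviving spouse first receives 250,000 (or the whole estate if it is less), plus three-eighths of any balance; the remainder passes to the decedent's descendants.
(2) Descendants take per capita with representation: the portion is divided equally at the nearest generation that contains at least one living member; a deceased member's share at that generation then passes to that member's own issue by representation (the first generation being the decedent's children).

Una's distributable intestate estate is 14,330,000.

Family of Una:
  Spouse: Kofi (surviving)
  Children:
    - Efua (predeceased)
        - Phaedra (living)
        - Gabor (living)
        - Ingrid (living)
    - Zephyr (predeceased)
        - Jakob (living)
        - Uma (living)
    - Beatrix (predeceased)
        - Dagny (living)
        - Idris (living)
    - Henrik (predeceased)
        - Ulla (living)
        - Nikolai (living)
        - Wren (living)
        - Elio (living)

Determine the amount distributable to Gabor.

Kofi first takes 250,000, leaving a balance of 14,080,000. Kofi then takes three-eighths of the balance (5,280,000), for a total of 5,530,000. The remaining 8,800,000 passes to the descendants.
No child survives, so the initial division is made at the grandchildren's generation.
The descendants' portion (8,800,000) is divided into 11 shares of 800,000: Phaedra, Gabor, Ingrid, Jakob, Uma, Dagny, Idris, Ulla, Nikolai, Wren, and Elio each take 800,000.

Gabor receives 800,000.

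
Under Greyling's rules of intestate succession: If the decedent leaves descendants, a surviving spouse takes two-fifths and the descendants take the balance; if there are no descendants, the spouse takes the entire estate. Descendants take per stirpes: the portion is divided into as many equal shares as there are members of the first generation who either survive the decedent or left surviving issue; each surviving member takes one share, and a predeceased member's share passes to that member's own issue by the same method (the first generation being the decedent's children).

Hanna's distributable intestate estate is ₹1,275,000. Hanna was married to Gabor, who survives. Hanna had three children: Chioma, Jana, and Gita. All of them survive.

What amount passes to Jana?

Jana receives ₹255,000.

Gabor takes two-fifths of ₹1,275,000 = ₹510,000. The remaining ₹765,000 passes to the descendants.
The descendants' portion (₹765,000) is divided into 3 shares of ₹255,000: Chioma, Jana, and Gita each take ₹255,000.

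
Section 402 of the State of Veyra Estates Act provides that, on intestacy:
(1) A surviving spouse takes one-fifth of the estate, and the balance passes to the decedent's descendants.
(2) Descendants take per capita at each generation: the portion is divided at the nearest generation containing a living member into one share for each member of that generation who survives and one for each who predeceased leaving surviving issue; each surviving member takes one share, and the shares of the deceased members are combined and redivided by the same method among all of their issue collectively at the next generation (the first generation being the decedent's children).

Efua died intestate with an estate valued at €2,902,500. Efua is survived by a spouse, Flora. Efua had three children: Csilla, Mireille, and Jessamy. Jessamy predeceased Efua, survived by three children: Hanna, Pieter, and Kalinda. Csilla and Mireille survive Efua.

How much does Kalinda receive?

Kalinda receives €258,000.

Flora takes one-fifth of €2,902,500 = €580,500. The remaining €2,322,000 passes to the descendants.
The descendants' portion (€2,322,000) is divided at the children's generation into 3 shares of €774,000. Csilla and Mireille each take €774,000. The remaining share for the deceased Jessamy (€774,000) is carried to the next generation.
That pool (€774,000) is divided at the grandchildren's generation equally among Hanna, Pieter, and Kalinda: €258,000 each.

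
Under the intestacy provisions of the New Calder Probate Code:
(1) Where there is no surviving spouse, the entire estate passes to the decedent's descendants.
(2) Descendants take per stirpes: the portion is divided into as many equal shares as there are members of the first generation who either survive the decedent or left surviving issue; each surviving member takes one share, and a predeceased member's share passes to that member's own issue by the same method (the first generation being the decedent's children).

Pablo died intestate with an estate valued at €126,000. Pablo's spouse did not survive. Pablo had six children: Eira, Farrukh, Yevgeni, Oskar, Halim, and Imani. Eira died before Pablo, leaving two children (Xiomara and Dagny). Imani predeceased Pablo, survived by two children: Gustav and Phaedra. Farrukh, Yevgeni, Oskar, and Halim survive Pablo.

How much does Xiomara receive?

The entire €126,000 passes to the descendants.
That amount (€126,000) is divided into 6 shares of €21,000: Farrukh, Yevgeni, Oskar, and Halim each take €21,000; Eira's €21,000 share passes to Eira's issue; Imani's €21,000 share passes to Imani's issue.
Eira's share (€21,000) is divided into 2 shares of €10,500: Xiomara and Dagny each take €10,500.
Imani's share (€21,000) is divided into 2 shares of €10,500: Gustav and Phaedra each take €10,500.

Xiomara receives €10,500.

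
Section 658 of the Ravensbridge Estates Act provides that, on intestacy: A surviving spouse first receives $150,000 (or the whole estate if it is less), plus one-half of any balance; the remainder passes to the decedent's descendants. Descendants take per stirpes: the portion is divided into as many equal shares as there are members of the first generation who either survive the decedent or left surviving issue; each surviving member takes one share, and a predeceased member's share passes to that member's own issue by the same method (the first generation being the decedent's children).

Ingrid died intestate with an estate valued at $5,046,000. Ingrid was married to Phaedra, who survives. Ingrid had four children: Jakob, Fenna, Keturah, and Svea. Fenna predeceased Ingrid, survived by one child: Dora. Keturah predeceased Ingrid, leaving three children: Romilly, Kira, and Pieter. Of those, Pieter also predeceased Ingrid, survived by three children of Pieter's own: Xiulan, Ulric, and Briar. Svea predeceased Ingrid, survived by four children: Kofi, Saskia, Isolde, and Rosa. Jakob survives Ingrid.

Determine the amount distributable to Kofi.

Kofi receives $153,000.

Phaedra first takes $150,000, leaving a balance of $4,896,000. Phaedra then takes one-half of the balance ($2,448,000), for a total of $2,598,000. The remaining $2,448,000 passes to the descendants.
The descendants' portion ($2,448,000) is divided into 4 shares of $612,000: Jakob takes $612,000; Fenna's $612,000 share passes to Fenna's issue; Keturah's $612,000 share passes to Keturah's issue; Svea's $612,000 share passes to Svea's issue.
Fenna's share ($612,000) passes entirely to Dora.
Keturah's share ($612,000) is divided into 3 shares of $204,000: Romilly and Kira each take $204,000; Pieter's $204,000 share passes to Pieter's issue.
Pieter's share ($204,000) is divided into 3 shares of $68,000: Xiulan, Ulric, and Briar each take $68,000.
Svea's share ($612,000) is divided into 4 shares of $153,000: Kofi, Saskia, Isolde, and Rosa each take $153,000.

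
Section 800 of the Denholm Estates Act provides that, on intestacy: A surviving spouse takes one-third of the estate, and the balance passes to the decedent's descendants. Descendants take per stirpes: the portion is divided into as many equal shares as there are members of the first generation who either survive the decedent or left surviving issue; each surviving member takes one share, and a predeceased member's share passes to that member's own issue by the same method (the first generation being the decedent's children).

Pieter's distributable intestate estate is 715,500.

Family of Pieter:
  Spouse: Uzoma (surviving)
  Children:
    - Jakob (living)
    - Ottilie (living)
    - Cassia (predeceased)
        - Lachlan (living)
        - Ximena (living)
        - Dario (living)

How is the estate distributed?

Uzoma takes one-third of 715,500 = 238,500. The remaining 477,000 passes to the descendants.
The descendants' portion (477,000) is divided into 3 shares of 159,000: Jakob and Ottilie each take 159,000; Cassia's 159,000 share passes to Cassia's issue.
Cassia's share (159,000) is divided into 3 shares of 53,000: Lachlan, Ximena, and Dario each take 53,000.

Uzoma: 238,500; Jakob: 159,000; Ottilie: 159,000; Lachlan: 53,000; Ximena: 53,000; Dario: 53,000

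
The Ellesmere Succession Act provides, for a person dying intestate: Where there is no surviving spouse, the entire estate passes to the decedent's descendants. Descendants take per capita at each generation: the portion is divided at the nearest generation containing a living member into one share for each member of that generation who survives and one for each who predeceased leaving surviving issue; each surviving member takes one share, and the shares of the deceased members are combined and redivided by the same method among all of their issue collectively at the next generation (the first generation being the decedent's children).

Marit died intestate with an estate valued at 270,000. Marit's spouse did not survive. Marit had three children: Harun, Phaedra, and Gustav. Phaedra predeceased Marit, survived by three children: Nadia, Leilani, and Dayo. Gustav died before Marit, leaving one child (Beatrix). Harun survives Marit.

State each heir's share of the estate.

The entire 270,000 passes to the descendants.
That amount (270,000) is divided at the children's generation into 3 shares of 90,000. Harun takes 90,000. The 2 shares of the deceased (Phaedra and Gustav) are combined into a pool of 180,000.
That pool (180,000) is divided at the grandchildren's generation equally among Nadia, Leilani, Dayo, and Beatrix: 45,000 each.

Harun: 90,000; Nadia: 45,000; Leilani: 45,000; Dayo: 45,000; Beatrix: 45,000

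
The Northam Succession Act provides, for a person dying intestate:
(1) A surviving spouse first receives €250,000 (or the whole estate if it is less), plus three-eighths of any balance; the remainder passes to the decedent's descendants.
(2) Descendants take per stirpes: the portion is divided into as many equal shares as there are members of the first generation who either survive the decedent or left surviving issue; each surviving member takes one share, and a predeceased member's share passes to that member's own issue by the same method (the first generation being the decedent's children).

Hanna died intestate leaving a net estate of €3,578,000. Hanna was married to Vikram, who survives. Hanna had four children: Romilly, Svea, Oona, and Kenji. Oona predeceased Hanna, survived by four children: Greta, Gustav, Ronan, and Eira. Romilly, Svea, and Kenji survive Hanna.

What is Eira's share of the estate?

Vikram first takes €250,000, leaving a balance of €3,328,000. Vikram then takes three-eighths of the balance (€1,248,000), for a total of €1,498,000. The remaining €2,080,000 passes to the descendants.
The descendants' portion (€2,080,000) is divided into 4 shares of €520,000: Romilly, Svea, and Kenji each take €520,000; Oona's €520,000 share passes to Oona's issue.
Oona's share (€520,000) is divided into 4 shares of €130,000: Greta, Gustav, Ronan, and Eira each take €130,000.

Eira receives €130,000.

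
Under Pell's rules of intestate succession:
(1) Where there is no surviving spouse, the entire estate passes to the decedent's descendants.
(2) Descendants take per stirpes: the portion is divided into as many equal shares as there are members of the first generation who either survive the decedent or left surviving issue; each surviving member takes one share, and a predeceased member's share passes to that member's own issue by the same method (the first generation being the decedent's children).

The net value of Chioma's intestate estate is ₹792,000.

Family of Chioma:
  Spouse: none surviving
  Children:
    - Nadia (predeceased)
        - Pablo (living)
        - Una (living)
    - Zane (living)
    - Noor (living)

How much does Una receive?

Una receives ₹132,000.

The entire ₹792,000 passes to the descendants.
That amount (₹792,000) is divided into 3 shares of ₹264,000: Zane and Noor each take ₹264,000; Nadia's ₹264,000 share passes to Nadia's issue.
Nadia's share (₹264,000) is divided into 2 shares of ₹132,000: Pablo and Una each take ₹132,000.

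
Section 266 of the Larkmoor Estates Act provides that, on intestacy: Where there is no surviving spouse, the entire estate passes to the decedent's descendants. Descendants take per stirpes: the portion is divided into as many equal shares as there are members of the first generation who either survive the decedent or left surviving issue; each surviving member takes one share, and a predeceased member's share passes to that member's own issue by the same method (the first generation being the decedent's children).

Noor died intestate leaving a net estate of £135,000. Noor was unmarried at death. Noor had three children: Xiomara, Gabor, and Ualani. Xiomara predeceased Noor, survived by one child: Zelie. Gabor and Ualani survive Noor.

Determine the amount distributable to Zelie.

The entire £135,000 passes to the descendants.
That amount (£135,000) is divided into 3 shares of £45,000: Gabor and Ualani each take £45,000; Xiomara's £45,000 share passes to Xiomara's issue.
Xiomara's share (£45,000) passes entirely to Zelie.

Zelie receives £45,000.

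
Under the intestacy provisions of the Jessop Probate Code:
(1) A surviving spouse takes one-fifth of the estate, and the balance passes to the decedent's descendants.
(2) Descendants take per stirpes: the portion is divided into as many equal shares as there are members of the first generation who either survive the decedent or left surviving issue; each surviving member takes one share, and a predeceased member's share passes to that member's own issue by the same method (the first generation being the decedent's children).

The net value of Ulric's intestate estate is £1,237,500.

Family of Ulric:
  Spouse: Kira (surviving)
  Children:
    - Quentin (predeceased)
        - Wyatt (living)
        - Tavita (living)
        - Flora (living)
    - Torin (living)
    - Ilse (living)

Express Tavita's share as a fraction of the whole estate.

Kira takes one-fifth of £1,237,500 = £247,500. The remaining £990,000 passes to the descendants.
The descendants' portion (£990,000) is divided into 3 shares of £330,000: Torin and Ilse each take £330,000; Quentin's £330,000 share passes to Quentin's issue.
Quentin's share (£330,000) is divided into 3 shares of £110,000: Wyatt, Tavita, and Flora each take £110,000.

Tavita receives 4/45 of the estate.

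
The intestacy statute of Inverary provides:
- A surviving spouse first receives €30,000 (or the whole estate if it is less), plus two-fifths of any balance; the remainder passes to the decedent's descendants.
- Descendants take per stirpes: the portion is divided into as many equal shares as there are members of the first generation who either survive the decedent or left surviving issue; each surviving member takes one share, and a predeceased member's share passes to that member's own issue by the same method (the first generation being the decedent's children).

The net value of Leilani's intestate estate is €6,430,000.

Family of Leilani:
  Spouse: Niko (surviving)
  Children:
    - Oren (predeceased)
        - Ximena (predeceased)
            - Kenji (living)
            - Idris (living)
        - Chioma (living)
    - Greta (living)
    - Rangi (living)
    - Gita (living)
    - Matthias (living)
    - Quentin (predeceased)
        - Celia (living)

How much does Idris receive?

Niko first takes €30,000, leaving a balance of €6,400,000. Niko then takes two-fifths of the balance (€2,560,000), for a total of €2,590,000. The remaining €3,840,000 passes to the descendants.
The descendants' portion (€3,840,000) is divided into 6 shares of €640,000: Greta, Rangi, Gita, and Matthias each take €640,000; Oren's €640,000 share passes to Oren's issue; Quentin's €640,000 share passes to Quentin's issue.
Oren's share (€640,000) is divided into 2 shares of €320,000: Chioma takes €320,000; Ximena's €320,000 share passes to Ximena's issue.
Ximena's share (€320,000) is divided into 2 shares of €160,000: Kenji and Idris each take €160,000.
Quentin's share (€640,000) passes entirely to Celia.

Idris receives €160,000.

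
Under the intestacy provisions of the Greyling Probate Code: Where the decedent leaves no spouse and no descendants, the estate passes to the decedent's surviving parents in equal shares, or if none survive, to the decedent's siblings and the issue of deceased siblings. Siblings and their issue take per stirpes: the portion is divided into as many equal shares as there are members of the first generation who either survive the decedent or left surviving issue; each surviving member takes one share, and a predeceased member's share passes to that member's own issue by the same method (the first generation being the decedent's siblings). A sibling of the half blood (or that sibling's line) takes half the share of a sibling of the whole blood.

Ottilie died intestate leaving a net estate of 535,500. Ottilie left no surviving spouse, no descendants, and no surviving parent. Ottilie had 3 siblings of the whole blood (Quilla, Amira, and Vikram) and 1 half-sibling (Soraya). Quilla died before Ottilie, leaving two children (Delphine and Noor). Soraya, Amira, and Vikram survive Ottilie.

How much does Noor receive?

Noor receives 76,500.

The entire 535,500 passes to the siblings and their issue.
Counting each half-blood sibling's line as half a unit, there are 7/2 units in 535,500, so one unit is 153,000. Whole-blood lines (Quilla, Amira, and Vikram) take 153,000 each; half-blood lines (Soraya) take 76,500 each.
Quilla's share (153,000) is divided into 2 shares of 76,500: Delphine and Noor each take 76,500.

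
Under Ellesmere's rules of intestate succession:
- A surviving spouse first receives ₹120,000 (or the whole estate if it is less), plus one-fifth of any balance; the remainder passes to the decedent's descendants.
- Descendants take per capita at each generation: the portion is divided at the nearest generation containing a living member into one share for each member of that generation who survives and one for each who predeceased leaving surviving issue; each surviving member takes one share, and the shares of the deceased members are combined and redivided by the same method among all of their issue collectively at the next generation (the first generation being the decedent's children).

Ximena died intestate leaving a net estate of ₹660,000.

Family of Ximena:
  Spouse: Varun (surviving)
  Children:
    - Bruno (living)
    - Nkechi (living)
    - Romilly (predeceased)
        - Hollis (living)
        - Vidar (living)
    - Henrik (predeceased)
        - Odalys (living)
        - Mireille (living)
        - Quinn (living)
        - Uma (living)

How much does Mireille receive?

Mireille receives ₹36,000.

Varun first takes ₹120,000, leaving a balance of ₹540,000. Varun then takes one-fifth of the balance (₹108,000), for a total of ₹228,000. The remaining ₹432,000 passes to the descendants.
The descendants' portion (₹432,000) is divided at the children's generation into 4 shares of ₹108,000. Bruno and Nkechi each take ₹108,000. The 2 shares of the deceased (Romilly and Henrik) are combined into a pool of ₹216,000.
That pool (₹216,000) is divided at the grandchildren's generation equally among Hollis, Vidar, Odalys, Mireille, Quinn, and Uma: ₹36,000 each.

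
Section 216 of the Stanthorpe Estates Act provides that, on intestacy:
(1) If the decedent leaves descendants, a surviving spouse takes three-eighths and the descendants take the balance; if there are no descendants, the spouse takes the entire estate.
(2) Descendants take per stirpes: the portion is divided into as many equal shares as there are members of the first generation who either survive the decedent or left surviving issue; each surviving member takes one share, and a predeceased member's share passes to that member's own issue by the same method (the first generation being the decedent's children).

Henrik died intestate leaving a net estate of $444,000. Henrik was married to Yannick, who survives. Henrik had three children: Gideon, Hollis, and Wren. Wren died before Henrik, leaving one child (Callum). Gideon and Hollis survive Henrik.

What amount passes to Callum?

Yannick takes three-eighths of $444,000 = $166,500. The remaining $277,500 passes to the descendants.
The descendants' portion ($277,500) is divided into 3 shares of $92,500: Gideon and Hollis each take $92,500; Wren's $92,500 share passes to Wren's issue.
Wren's share ($92,500) passes entirely to Callum.

Callum receives $92,500.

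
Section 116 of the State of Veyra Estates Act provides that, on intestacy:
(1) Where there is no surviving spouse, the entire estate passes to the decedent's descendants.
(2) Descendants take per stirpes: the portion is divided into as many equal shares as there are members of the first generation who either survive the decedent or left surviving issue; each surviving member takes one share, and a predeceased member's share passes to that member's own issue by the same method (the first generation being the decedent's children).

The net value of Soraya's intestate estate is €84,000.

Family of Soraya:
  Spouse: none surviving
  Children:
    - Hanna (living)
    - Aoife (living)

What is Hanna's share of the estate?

The entire €84,000 passes to the descendants.
That amount (€84,000) is divided into 2 shares of €42,000: Hanna and Aoife each take €42,000.

Hanna receives €42,000.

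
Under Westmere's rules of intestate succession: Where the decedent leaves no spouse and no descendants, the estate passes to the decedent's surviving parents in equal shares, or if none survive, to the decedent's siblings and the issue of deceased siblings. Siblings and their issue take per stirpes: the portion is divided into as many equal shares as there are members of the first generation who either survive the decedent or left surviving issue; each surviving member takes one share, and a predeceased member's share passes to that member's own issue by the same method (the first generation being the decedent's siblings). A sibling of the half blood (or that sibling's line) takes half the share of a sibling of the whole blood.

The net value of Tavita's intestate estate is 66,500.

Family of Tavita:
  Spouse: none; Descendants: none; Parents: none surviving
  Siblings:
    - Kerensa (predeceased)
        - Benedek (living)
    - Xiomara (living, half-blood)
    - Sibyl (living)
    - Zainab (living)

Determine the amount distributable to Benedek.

The entire 66,500 passes to the siblings and their issue.
Counting each half-blood sibling's line as half a unit, there are 7/2 units in 66,500, so one unit is 19,000. Whole-blood lines (Kerensa, Sibyl, and Zainab) take 19,000 each; half-blood lines (Xiomara) take 9,500 each.
Kerensa's share (19,000) passes entirely to Benedek.

Benedek receives 19,000.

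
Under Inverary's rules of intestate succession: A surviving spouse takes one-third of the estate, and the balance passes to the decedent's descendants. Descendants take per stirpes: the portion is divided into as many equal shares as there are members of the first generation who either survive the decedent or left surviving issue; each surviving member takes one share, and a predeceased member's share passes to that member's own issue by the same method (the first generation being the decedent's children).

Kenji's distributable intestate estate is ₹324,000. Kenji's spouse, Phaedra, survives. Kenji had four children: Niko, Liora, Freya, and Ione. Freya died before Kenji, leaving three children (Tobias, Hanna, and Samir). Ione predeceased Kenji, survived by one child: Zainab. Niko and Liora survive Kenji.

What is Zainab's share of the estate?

Zainab receives ₹54,000.

Phaedra takes one-third of ₹324,000 = ₹108,000. The remaining ₹216,000 passes to the descendants.
The descendants' portion (₹216,000) is divided into 4 shares of ₹54,000: Niko and Liora each take ₹54,000; Freya's ₹54,000 share passes to Freya's issue; Ione's ₹54,000 share passes to Ione's issue.
Freya's share (₹54,000) is divided into 3 shares of ₹18,000: Tobias, Hanna, and Samir each take ₹18,000.
Ione's share (₹54,000) passes entirely to Zainab.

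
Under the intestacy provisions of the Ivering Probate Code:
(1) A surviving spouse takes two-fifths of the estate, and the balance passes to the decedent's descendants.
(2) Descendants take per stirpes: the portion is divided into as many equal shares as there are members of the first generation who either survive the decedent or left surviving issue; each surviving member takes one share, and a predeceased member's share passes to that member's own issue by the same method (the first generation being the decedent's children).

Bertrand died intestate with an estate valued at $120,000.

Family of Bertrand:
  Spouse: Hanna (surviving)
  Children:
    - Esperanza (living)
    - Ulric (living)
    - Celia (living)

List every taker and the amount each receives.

Hanna takes two-fifths of $120,000 = $48,000. The remaining $72,000 passes to the descendants.
The descendants' portion ($72,000) is divided into 3 shares of $24,000: Esperanza, Ulric, and Celia each take $24,000.

Hanna: $48,000; Esperanza: $24,000; Ulric: $24,000; Celia: $24,000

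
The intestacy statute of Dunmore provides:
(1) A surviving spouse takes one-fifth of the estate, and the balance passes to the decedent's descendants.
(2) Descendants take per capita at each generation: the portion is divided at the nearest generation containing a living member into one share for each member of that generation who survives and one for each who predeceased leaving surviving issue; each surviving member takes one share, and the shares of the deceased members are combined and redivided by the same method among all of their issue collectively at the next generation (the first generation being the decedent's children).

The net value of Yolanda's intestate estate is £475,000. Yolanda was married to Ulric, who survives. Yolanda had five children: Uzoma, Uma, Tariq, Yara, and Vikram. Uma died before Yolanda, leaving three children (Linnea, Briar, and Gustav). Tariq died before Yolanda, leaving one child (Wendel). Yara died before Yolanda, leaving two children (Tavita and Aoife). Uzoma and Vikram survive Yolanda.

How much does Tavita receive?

Ulric takes one-fifth of £475,000 = £95,000. The remaining £380,000 passes to the descendants.
The descendants' portion (£380,000) is divided at the children's generation into 5 shares of £76,000. Uzoma and Vikram each take £76,000. The 3 shares of the deceased (Uma, Tariq, and Yara) are combined into a pool of £228,000.
That pool (£228,000) is divided at the grandchildren's generation equally among Linnea, Briar, Gustav, Wendel, Tavita, and Aoife: £38,000 each.

Tavita receives £38,000.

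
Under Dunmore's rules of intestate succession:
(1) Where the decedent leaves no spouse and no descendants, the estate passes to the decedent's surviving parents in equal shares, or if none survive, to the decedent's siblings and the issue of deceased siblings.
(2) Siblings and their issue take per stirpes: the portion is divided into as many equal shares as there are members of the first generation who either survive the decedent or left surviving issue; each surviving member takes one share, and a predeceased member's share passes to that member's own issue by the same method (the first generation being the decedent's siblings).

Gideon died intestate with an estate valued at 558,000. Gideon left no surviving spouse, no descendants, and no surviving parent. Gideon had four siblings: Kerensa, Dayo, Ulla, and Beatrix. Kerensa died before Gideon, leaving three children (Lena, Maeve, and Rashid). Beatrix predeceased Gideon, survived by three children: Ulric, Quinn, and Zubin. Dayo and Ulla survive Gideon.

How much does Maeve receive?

The entire 558,000 passes to the siblings and their issue.
That amount (558,000) is divided into 4 shares of 139,500: Dayo and Ulla each take 139,500; Kerensa's 139,500 share passes to Kerensa's issue; Beatrix's 139,500 share passes to Beatrix's issue.
Kerensa's share (139,500) is divided into 3 shares of 46,500: Lena, Maeve, and Rashid each take 46,500.
Beatrix's share (139,500) is divided into 3 shares of 46,500: Ulric, Quinn, and Zubin each take 46,500.

Maeve receives 46,500.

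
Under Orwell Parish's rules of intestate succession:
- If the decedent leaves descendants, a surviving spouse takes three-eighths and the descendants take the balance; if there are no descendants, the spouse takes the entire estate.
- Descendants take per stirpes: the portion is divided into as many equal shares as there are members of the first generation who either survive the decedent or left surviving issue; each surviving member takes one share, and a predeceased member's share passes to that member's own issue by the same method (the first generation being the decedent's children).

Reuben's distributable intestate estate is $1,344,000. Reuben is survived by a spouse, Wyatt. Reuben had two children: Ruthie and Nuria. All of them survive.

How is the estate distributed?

Wyatt: $504,000; Ruthie: $420,000; Nuria: $420,000

Wyatt takes three-eighths of $1,344,000 = $504,000. The remaining $840,000 passes to the descendants.
The descendants' portion ($840,000) is divided into 2 shares of $420,000: Ruthie and Nuria each take $420,000.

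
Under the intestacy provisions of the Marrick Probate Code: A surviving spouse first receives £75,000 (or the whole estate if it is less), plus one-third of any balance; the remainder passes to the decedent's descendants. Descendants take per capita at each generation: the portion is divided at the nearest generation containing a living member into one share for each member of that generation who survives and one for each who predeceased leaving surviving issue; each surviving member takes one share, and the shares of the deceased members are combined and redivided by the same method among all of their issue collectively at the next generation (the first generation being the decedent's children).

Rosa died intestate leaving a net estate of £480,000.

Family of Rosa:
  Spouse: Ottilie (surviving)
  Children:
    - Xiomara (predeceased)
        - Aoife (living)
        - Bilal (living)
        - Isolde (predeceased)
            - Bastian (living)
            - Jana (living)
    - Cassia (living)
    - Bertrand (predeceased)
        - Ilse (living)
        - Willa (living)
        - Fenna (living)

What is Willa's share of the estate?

Willa receives £30,000.

Ottilie first takes £75,000, leaving a balance of £405,000. Ottilie then takes one-third of the balance (£135,000), for a total of £210,000. The remaining £270,000 passes to the descendants.
The descendants' portion (£270,000) is divided at the children's generation into 3 shares of £90,000. Cassia takes £90,000. The 2 shares of the deceased (Xiomara and Bertrand) are combined into a pool of £180,000.
That pool (£180,000) is divided at the grandchildren's generation into 6 shares of £30,000. Aoife, Bilal, Ilse, Willa, and Fenna each take £30,000. The remaining share for the deceased Isolde (£30,000) is carried to the next generation.
That pool (£30,000) is divided at the great-grandchildren's generation equally among Bastian and Jana: £15,000 each.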